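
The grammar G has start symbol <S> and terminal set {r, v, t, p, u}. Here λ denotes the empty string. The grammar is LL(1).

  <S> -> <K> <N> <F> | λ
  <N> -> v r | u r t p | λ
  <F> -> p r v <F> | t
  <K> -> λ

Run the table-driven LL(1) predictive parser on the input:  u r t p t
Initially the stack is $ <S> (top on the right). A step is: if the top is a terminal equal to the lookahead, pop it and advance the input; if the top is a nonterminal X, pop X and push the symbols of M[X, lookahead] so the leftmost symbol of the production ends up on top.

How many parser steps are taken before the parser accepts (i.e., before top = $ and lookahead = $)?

step 1: stack=$ <S>  input=u r t p t $  — expand <S> -> <K> <N> <F>
step 2: stack=$ <F> <N> <K>  input=u r t p t $  — expand <K> -> λ
step 3: stack=$ <F> <N>  input=u r t p t $  — expand <N> -> u r t p
step 4: stack=$ <F> p t r u  input=u r t p t $  — match u
step 5: stack=$ <F> p t r  input=r t p t $  — match r
step 6: stack=$ <F> p t  input=t p t $  — match t
step 7: stack=$ <F> p  input=p t $  — match p
step 8: stack=$ <F>  input=t $  — expand <F> -> t
step 9: stack=$ t  input=t $  — match t
Accept reached after 9 steps.

9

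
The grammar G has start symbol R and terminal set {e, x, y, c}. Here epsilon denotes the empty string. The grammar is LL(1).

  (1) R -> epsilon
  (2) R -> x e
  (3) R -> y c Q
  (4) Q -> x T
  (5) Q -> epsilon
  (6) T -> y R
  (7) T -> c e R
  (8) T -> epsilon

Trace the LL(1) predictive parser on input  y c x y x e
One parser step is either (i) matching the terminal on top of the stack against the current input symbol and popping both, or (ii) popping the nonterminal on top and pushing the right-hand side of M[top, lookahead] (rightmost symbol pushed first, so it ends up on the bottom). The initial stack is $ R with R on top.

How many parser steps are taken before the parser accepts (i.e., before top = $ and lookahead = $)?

step 1: stack=$ R  input=y c x y x e $  — expand R -> y c Q
step 2: stack=$ Q c y  input=y c x y x e $  — match y
step 3: stack=$ Q c  input=c x y x e $  — match c
step 4: stack=$ Q  input=x y x e $  — expand Q -> x T
step 5: stack=$ T x  input=x y x e $  — match x
step 6: stack=$ T  input=y x e $  — expand T -> y R
step 7: stack=$ R y  input=y x e $  — match y
step 8: stack=$ R  input=x e $  — expand R -> x e
step 9: stack=$ e x  input=x e $  — match x
step 10: stack=$ e  input=e $  — match e
Accept reached after 10 steps.

10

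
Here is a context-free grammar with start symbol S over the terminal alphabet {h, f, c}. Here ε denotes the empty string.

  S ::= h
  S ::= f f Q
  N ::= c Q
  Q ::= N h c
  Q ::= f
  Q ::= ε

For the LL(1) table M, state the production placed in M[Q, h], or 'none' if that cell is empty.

Q ::= ε

FIRST(S) = {f, h}
FIRST(N) = {c}
FIRST(Q) = {ε, c, f}  (via N h c)
FOLLOW(S) includes $ since S is the start symbol.
FOLLOW(S): S appears on no right-hand side. Thus FOLLOW(S) = {$}.
FOLLOW(N): in Q::=N h c, N is followed by h c with FIRST {h}. Thus FOLLOW(N) = {h}.
FOLLOW(Q): in S::=f f Q, the suffix after Q is empty, so FOLLOW(Q) ⊇ FOLLOW(S) = {$}; in N::=c Q, the suffix after Q is empty, so FOLLOW(Q) ⊇ FOLLOW(N) = {h}. Thus FOLLOW(Q) = {$, h}.
For Q ::= N h c: FIRST(N h c) = {c}, so it goes in M[Q, t] for t ∈ {c}.
For Q ::= f: FIRST(f) = {f}, so it goes in M[Q, t] for t ∈ {f}.
For Q ::= ε: FIRST(ε) = {ε}, so it goes in M[Q, t] for t ∈ {}; since ε ∈ FIRST, also for every t ∈ FOLLOW(Q) = {$, h}.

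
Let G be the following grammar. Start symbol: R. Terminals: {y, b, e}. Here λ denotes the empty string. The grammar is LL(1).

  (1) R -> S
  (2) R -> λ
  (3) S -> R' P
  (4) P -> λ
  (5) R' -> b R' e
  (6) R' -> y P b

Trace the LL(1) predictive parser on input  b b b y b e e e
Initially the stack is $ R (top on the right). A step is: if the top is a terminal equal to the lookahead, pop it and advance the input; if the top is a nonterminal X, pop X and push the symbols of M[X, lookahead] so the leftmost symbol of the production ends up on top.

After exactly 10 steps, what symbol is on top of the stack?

P

      Stack            Input              Action
   1  $ R              b b b y b e e e $  expand R -> S
   2  $ S              b b b y b e e e $  expand S -> R' P
   3  $ P R'           b b b y b e e e $  expand R' -> b R' e
   4  $ P e R' b       b b b y b e e e $  match b
   5  $ P e R'         b b y b e e e $    expand R' -> b R' e
   6  $ P e e R' b     b b y b e e e $    match b
   7  $ P e e R'       b y b e e e $      expand R' -> b R' e
   8  $ P e e e R' b   b y b e e e $      match b
   9  $ P e e e R'     y b e e e $        expand R' -> y P b
  10  $ P e e e b P y  y b e e e $        match y
Stack after step 10: $ P e e e b P (top = P).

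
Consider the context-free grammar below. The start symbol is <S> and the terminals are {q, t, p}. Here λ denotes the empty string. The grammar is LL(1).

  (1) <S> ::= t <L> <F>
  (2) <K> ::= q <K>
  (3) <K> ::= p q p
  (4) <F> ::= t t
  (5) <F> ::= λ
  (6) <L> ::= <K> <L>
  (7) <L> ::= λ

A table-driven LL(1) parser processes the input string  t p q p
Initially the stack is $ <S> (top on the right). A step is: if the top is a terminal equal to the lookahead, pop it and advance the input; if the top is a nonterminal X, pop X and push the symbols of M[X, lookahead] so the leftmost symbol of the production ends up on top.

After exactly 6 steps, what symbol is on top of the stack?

p

     Stack            Input      Action
  1  $ <S>            t p q p $  expand <S> ::= t <L> <F>
  2  $ <F> <L> t      t p q p $  match t
  3  $ <F> <L>        p q p $    expand <L> ::= <K> <L>
  4  $ <F> <L> <K>    p q p $    expand <K> ::= p q p
  5  $ <F> <L> p q p  p q p $    match p
  6  $ <F> <L> p q    q p $      match q
Stack after step 6: $ <F> <L> p (top = p).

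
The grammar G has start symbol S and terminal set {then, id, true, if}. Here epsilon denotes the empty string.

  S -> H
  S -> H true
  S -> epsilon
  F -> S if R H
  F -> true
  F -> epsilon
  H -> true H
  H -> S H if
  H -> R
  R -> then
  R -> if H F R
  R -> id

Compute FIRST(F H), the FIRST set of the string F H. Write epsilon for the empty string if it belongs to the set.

{id, if, then, true}

FIRST(R) = {id, if, then}
FIRST(S) = {epsilon, id, if, then, true}  (via H, H true)
FIRST(F) = {epsilon, id, if, then, true}  (via S if R H)
FIRST(H) = {id, if, then, true}  (via S H if, R)
FIRST(F H): take FIRST of each symbol in turn, carrying on past any symbol whose FIRST contains epsilon; result {id, if, then, true}.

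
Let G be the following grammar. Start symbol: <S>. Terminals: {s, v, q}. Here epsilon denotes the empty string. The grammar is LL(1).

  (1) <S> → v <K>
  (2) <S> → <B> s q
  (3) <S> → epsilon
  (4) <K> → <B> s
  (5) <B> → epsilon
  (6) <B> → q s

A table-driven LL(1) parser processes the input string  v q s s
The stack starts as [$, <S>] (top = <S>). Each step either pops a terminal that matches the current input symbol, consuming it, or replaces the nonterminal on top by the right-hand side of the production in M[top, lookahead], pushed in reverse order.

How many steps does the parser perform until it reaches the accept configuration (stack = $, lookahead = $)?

7

     Stack    Input      Action
  1  $ <S>    v q s s $  expand <S> → v <K>
  2  $ <K> v  v q s s $  match v
  3  $ <K>    q s s $    expand <K> → <B> s
  4  $ s <B>  q s s $    expand <B> → q s
  5  $ s s q  q s s $    match q
  6  $ s s    s s $      match s
  7  $ s      s $        match s
Accept reached after 7 steps.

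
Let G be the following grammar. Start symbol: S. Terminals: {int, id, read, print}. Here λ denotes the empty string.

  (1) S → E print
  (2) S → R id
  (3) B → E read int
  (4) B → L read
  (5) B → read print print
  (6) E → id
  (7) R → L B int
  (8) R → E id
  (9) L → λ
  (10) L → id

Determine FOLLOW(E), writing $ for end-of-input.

FIRST(E) = {id}
FIRST(L) = {λ, id}
FIRST(B) = {id, read}  (via E read int, L read)
FIRST(R) = {id, read}  (via L B int, E id)
FIRST(S) = {id, read}  (via E print, R id)
FOLLOW(S) includes $ since S is the start symbol.
FOLLOW(S): S appears on no right-hand side. Thus FOLLOW(S) = {$}.
FOLLOW(B): in R→L B int, B is followed by int with FIRST {int}. Thus FOLLOW(B) = {int}.
FOLLOW(E): in S→E print, E is followed by print with FIRST {print}; in B→E read int, E is followed by read int with FIRST {read}; in R→E id, E is followed by id with FIRST {id}. Thus FOLLOW(E) = {id, print, read}.
FOLLOW(R): in S→R id, R is followed by id with FIRST {id}. Thus FOLLOW(R) = {id}.
FOLLOW(L): in B→L read, L is followed by read with FIRST {read}; in R→L B int, L is followed by B int with FIRST {id, read}. Thus FOLLOW(L) = {id, read}.

{id, print, read}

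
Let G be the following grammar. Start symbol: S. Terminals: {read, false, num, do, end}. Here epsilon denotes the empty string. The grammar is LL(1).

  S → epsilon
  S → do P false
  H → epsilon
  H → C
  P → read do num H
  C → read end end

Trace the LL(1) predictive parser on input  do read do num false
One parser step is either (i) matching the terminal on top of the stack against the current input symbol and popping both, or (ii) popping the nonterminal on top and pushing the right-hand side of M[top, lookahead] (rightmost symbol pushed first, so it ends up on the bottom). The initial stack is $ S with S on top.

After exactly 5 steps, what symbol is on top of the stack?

step 1: stack=$ S  input=do read do num false $  — expand S → do P false
step 2: stack=$ false P do  input=do read do num false $  — match do
step 3: stack=$ false P  input=read do num false $  — expand P → read do num H
step 4: stack=$ false H num do read  input=read do num false $  — match read
step 5: stack=$ false H num do  input=do num false $  — match do
Stack after step 5: $ false H num (top = num).

num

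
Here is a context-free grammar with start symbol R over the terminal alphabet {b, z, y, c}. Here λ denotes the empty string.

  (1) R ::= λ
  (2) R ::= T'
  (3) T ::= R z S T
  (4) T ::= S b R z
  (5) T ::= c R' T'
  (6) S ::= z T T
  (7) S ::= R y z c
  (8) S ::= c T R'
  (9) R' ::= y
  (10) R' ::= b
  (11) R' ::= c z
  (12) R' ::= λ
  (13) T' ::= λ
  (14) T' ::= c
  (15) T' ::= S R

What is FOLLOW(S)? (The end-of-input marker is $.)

{$, b, c, y, z}

FIRST(R'): from R'::=y we get {y}; from R'::=b we get {b}; from R'::=c z we get {c}; from R'::=λ we get {λ}. So FIRST(R') = {λ, b, c, y}.
FIRST(R): from R::=λ we get {λ}; from R::=T' we get {λ, c, y, z}. So FIRST(R) = {λ, c, y, z}.
FIRST(S): from S::=z T T we get {z}; from S::=R y z c we get {c, y, z}; from S::=c T R' we get {c}. So FIRST(S) = {c, y, z}.
FIRST(T): from T::=R z S T we get {c, y, z}; from T::=S b R z we get {c, y, z}; from T::=c R' T' we get {c}. So FIRST(T) = {c, y, z}.
FIRST(T'): from T'::=λ we get {λ}; from T'::=c we get {c}; from T'::=S R we get {c, y, z}. So FIRST(T') = {λ, c, y, z}.
FOLLOW(R) includes $ since R is the start symbol.
FOLLOW(R): in T::=R z S T, R is followed by z S T with FIRST {z}; in T::=S b R z, R is followed by z with FIRST {z}; in S::=R y z c, R is followed by y z c with FIRST {y}; in T'::=S R, the suffix after R is empty, so FOLLOW(R) ⊇ FOLLOW(T') = {$, b, c, y, z}. Thus FOLLOW(R) = {$, b, c, y, z}.
FOLLOW(T): in T::=R z S T, the suffix after T is empty (adds nothing new); in S::=z T T (occurrence 1), T is followed by T with FIRST {c, y, z}; in S::=z T T (occurrence 2), the suffix after T is empty, so FOLLOW(T) ⊇ FOLLOW(S) = {$, b, c, y, z}; in S::=c T R', T is followed by R' with FIRST {λ, b, c, y}; in S::=c T R', the suffix after T is nullable, so FOLLOW(T) ⊇ FOLLOW(S) = {$, b, c, y, z}. Thus FOLLOW(T) = {$, b, c, y, z}.
FOLLOW(T'): in R::=T', the suffix after T' is empty, so FOLLOW(T') ⊇ FOLLOW(R) = {$, b, c, y, z}; in T::=c R' T', the suffix after T' is empty, so FOLLOW(T') ⊇ FOLLOW(T) = {$, b, c, y, z}. Thus FOLLOW(T') = {$, b, c, y, z}.
FOLLOW(S): in T::=R z S T, S is followed by T with FIRST {c, y, z}; in T::=S b R z, S is followed by b R z with FIRST {b}; in T'::=S R, S is followed by R with FIRST {λ, c, y, z}; in T'::=S R, the suffix after S is nullable, so FOLLOW(S) ⊇ FOLLOW(T') = {$, b, c, y, z}. Thus FOLLOW(S) = {$, b, c, y, z}.
FOLLOW(R'): in T::=c R' T', R' is followed by T' with FIRST {λ, c, y, z}; in T::=c R' T', the suffix after R' is nullable, so FOLLOW(R') ⊇ FOLLOW(T) = {$, b, c, y, z}; in S::=c T R', the suffix after R' is empty, so FOLLOW(R') ⊇ FOLLOW(S) = {$, b, c, y, z}. Thus FOLLOW(R') = {$, b, c, y, z}.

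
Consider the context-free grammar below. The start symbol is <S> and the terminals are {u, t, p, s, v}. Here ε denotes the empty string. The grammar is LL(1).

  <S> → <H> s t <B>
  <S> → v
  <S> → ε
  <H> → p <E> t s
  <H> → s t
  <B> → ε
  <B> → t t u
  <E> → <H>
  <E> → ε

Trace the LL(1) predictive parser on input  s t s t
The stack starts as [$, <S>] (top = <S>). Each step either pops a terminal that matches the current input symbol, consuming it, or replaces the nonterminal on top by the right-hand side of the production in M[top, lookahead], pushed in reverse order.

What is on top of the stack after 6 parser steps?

<B>

step 1: stack=$ <S>  input=s t s t $  — expand <S> → <H> s t <B>
step 2: stack=$ <B> t s <H>  input=s t s t $  — expand <H> → s t
step 3: stack=$ <B> t s t s  input=s t s t $  — match s
step 4: stack=$ <B> t s t  input=t s t $  — match t
step 5: stack=$ <B> t s  input=s t $  — match s
step 6: stack=$ <B> t  input=t $  — match t
Stack after step 6: $ <B> (top = <B>).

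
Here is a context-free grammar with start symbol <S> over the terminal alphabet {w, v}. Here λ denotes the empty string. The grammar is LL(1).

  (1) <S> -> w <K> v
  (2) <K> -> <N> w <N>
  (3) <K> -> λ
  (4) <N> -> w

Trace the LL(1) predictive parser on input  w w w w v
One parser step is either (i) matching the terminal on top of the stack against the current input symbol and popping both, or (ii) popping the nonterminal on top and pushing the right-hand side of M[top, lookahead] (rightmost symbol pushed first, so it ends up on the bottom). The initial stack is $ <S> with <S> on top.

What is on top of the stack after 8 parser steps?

v

     Stack          Input        Action
  1  $ <S>          w w w w v $  expand <S> -> w <K> v
  2  $ v <K> w      w w w w v $  match w
  3  $ v <K>        w w w v $    expand <K> -> <N> w <N>
  4  $ v <N> w <N>  w w w v $    expand <N> -> w
  5  $ v <N> w w    w w w v $    match w
  6  $ v <N> w      w w v $      match w
  7  $ v <N>        w v $        expand <N> -> w
  8  $ v w          w v $        match w
Stack after step 8: $ v (top = v).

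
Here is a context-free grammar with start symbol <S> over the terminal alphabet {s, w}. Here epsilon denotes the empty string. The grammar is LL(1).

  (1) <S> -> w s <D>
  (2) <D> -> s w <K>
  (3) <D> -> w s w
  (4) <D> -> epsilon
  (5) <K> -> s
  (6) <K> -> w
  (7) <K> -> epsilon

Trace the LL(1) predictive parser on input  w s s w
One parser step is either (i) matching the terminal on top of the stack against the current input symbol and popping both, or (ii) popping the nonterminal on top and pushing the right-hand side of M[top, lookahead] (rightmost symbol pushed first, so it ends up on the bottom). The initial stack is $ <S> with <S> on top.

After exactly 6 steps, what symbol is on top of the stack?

step 1: stack=$ <S>  input=w s s w $  — expand <S> -> w s <D>
step 2: stack=$ <D> s w  input=w s s w $  — match w
step 3: stack=$ <D> s  input=s s w $  — match s
step 4: stack=$ <D>  input=s w $  — expand <D> -> s w <K>
step 5: stack=$ <K> w s  input=s w $  — match s
step 6: stack=$ <K> w  input=w $  — match w
Stack after step 6: $ <K> (top = <K>).

<K>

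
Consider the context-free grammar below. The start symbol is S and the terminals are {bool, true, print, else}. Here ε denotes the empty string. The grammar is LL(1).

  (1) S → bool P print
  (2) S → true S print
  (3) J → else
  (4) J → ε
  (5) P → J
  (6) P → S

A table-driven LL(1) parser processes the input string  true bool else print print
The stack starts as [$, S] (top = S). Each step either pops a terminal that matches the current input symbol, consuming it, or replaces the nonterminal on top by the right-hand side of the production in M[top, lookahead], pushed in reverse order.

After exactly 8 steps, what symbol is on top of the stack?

step 1: stack=$ S  input=true bool else print print $  — expand S → true S print
step 2: stack=$ print S true  input=true bool else print print $  — match true
step 3: stack=$ print S  input=bool else print print $  — expand S → bool P print
step 4: stack=$ print print P bool  input=bool else print print $  — match bool
step 5: stack=$ print print P  input=else print print $  — expand P → J
step 6: stack=$ print print J  input=else print print $  — expand J → else
step 7: stack=$ print print else  input=else print print $  — match else
step 8: stack=$ print print  input=print print $  — match print
Stack after step 8: $ print (top = print).

print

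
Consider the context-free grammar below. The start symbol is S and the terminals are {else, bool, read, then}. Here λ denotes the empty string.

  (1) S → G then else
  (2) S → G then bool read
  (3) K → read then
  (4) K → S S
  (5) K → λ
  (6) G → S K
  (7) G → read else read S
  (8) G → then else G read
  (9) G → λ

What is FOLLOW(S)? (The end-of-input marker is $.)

FIRST(S) = {read, then}  (via G then else, G then bool read)
FIRST(K) = {λ, read, then}  (via S S)
FIRST(G) = {λ, read, then}  (via S K)
FOLLOW(S) includes $ since S is the start symbol.
FOLLOW(G): in S→G then else, G is followed by then else with FIRST {then}; in S→G then bool read, G is followed by then bool read with FIRST {then}; in G→then else G read, G is followed by read with FIRST {read}. Thus FOLLOW(G) = {read, then}.
FOLLOW(K): in G→S K, the suffix after K is empty, so FOLLOW(K) ⊇ FOLLOW(G) = {read, then}. Thus FOLLOW(K) = {read, then}.
FOLLOW(S): in K→S S (occurrence 1), S is followed by S with FIRST {read, then}; in K→S S (occurrence 2), the suffix after S is empty, so FOLLOW(S) ⊇ FOLLOW(K) = {read, then}; in G→S K, S is followed by K with FIRST {λ, read, then}; in G→S K, the suffix after S is nullable, so FOLLOW(S) ⊇ FOLLOW(G) = {read, then}; in G→read else read S, the suffix after S is empty, so FOLLOW(S) ⊇ FOLLOW(G) = {read, then}. Thus FOLLOW(S) = {$, read, then}.

{$, read, then}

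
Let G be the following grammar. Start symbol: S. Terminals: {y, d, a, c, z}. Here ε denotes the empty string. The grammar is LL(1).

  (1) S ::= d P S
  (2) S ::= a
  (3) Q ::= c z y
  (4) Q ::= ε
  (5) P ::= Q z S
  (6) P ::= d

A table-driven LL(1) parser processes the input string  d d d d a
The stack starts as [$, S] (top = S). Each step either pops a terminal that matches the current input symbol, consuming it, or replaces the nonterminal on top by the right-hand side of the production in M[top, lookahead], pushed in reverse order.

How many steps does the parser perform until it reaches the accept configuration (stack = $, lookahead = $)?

step 1: stack=$ S  input=d d d d a $  — expand S ::= d P S
step 2: stack=$ S P d  input=d d d d a $  — match d
step 3: stack=$ S P  input=d d d a $  — expand P ::= d
step 4: stack=$ S d  input=d d d a $  — match d
step 5: stack=$ S  input=d d a $  — expand S ::= d P S
step 6: stack=$ S P d  input=d d a $  — match d
step 7: stack=$ S P  input=d a $  — expand P ::= d
step 8: stack=$ S d  input=d a $  — match d
step 9: stack=$ S  input=a $  — expand S ::= a
step 10: stack=$ a  input=a $  — match a
Accept reached after 10 steps.

10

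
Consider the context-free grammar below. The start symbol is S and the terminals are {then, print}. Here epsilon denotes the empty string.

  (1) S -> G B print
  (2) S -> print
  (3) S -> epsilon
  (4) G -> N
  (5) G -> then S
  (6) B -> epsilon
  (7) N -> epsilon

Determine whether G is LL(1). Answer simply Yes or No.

No

FIRST(S) = {epsilon, print, then}
FIRST(G) = {epsilon, then}
FIRST(B) = {epsilon}
FIRST(N) = {epsilon}
FOLLOW(S) = {$, print}
FOLLOW(G) = {print}
FOLLOW(B) = {print}
FOLLOW(N) = {print}
Cell M[S, print] receives both S -> G B print and S -> print and S -> epsilon — the grammar is not LL(1).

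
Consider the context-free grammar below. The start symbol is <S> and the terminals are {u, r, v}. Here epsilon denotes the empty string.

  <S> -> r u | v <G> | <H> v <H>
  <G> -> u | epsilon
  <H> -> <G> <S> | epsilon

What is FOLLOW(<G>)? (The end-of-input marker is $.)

{$, r, u, v}

FIRST(<G>) = {epsilon, u}
FIRST(<S>) = {r, u, v}  (via <H> v <H>)
FIRST(<H>) = {epsilon, r, u, v}  (via <G> <S>)
FOLLOW(<S>) includes $ since <S> is the start symbol.
FOLLOW(<S>): in <H>-><G> <S>, the suffix after <S> is empty, so FOLLOW(<S>) ⊇ FOLLOW(<H>) = {$, v}. Thus FOLLOW(<S>) = {$, v}.
FOLLOW(<G>): in <S>->v <G>, the suffix after <G> is empty, so FOLLOW(<G>) ⊇ FOLLOW(<S>) = {$, v}; in <H>-><G> <S>, <G> is followed by <S> with FIRST {r, u, v}. Thus FOLLOW(<G>) = {$, r, u, v}.
FOLLOW(<H>): in <S>-><H> v <H> (occurrence 1), <H> is followed by v <H> with FIRST {v}; in <S>-><H> v <H> (occurrence 2), the suffix after <H> is empty, so FOLLOW(<H>) ⊇ FOLLOW(<S>) = {$, v}. Thus FOLLOW(<H>) = {$, v}.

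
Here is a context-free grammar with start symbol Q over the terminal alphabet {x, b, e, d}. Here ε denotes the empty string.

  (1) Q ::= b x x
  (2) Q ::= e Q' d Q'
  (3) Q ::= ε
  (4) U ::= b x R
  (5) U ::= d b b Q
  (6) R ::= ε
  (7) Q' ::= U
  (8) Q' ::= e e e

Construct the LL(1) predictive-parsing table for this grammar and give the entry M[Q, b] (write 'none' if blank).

Q ::= b x x

FIRST(Q): from Q::=b x x we get {b}; from Q::=e Q' d Q' we get {e}; from Q::=ε we get {ε}. So FIRST(Q) = {ε, b, e}.
FIRST(U): from U::=b x R we get {b}; from U::=d b b Q we get {d}. So FIRST(U) = {b, d}.
FIRST(R): from R::=ε we get {ε}. So FIRST(R) = {ε}.
FIRST(Q'): from Q'::=U we get {b, d}; from Q'::=e e e we get {e}. So FIRST(Q') = {b, d, e}.
FOLLOW(Q) includes $ since Q is the start symbol.
FOLLOW(Q): in U::=d b b Q, the suffix after Q is empty, so FOLLOW(Q) ⊇ FOLLOW(U) = {$, d}. Thus FOLLOW(Q) = {$, d}.
FOLLOW(U): in Q'::=U, the suffix after U is empty, so FOLLOW(U) ⊇ FOLLOW(Q') = {$, d}. Thus FOLLOW(U) = {$, d}.
For Q ::= b x x: FIRST(b x x) = {b}, so it goes in M[Q, t] for t ∈ {b}.
For Q ::= e Q' d Q': FIRST(e Q' d Q') = {e}, so it goes in M[Q, t] for t ∈ {e}.
For Q ::= ε: FIRST(ε) = {ε}, so it goes in M[Q, t] for t ∈ {}; since ε ∈ FIRST, also for every t ∈ FOLLOW(Q) = {$, d}.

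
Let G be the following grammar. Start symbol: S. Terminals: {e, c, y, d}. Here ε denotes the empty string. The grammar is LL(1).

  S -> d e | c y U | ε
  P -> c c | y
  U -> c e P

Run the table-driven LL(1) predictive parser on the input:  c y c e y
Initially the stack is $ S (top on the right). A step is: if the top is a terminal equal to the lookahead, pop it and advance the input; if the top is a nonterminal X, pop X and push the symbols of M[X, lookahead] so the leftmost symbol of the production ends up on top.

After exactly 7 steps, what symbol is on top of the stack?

step 1: stack=$ S  input=c y c e y $  — expand S -> c y U
step 2: stack=$ U y c  input=c y c e y $  — match c
step 3: stack=$ U y  input=y c e y $  — match y
step 4: stack=$ U  input=c e y $  — expand U -> c e P
step 5: stack=$ P e c  input=c e y $  — match c
step 6: stack=$ P e  input=e y $  — match e
step 7: stack=$ P  input=y $  — expand P -> y
Stack after step 7: $ y (top = y).

y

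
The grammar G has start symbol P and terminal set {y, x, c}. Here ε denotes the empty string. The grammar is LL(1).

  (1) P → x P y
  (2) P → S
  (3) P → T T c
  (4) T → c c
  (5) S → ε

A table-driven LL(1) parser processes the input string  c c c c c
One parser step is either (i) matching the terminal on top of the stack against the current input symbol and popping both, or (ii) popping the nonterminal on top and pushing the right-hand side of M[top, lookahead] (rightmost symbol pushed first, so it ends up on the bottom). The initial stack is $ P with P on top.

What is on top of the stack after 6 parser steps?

step 1: stack=$ P  input=c c c c c $  — expand P → T T c
step 2: stack=$ c T T  input=c c c c c $  — expand T → c c
step 3: stack=$ c T c c  input=c c c c c $  — match c
step 4: stack=$ c T c  input=c c c c $  — match c
step 5: stack=$ c T  input=c c c $  — expand T → c c
step 6: stack=$ c c c  input=c c c $  — match c
Stack after step 6: $ c c (top = c).

c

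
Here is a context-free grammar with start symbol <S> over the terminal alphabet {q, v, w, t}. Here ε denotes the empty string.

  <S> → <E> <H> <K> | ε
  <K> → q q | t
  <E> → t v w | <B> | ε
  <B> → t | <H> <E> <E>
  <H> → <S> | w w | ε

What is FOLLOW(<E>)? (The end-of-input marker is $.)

FIRST(<K>): from <K>→q q we get {q}; from <K>→t we get {t}. So FIRST(<K>) = {q, t}.
FIRST(<S>): from <S>→<E> <H> <K> we get {q, t, w}; from <S>→ε we get {ε}. So FIRST(<S>) = {ε, q, t, w}.
FIRST(<H>): from <H>→<S> we get {ε, q, t, w}; from <H>→w w we get {w}; from <H>→ε we get {ε}. So FIRST(<H>) = {ε, q, t, w}.
FIRST(<E>): from <E>→t v w we get {t}; from <E>→<B> we get {ε, q, t, w}; from <E>→ε we get {ε}. So FIRST(<E>) = {ε, q, t, w}.
FIRST(<B>): from <B>→t we get {t}; from <B>→<H> <E> <E> we get {ε, q, t, w}. So FIRST(<B>) = {ε, q, t, w}.
FOLLOW(<S>) includes $ since <S> is the start symbol.
FOLLOW(<S>): in <H>→<S>, the suffix after <S> is empty, so FOLLOW(<S>) ⊇ FOLLOW(<H>) = {q, t, w}. Thus FOLLOW(<S>) = {$, q, t, w}.
FOLLOW(<K>): in <S>→<E> <H> <K>, the suffix after <K> is empty, so FOLLOW(<K>) ⊇ FOLLOW(<S>) = {$, q, t, w}. Thus FOLLOW(<K>) = {$, q, t, w}.
FOLLOW(<E>): in <S>→<E> <H> <K>, <E> is followed by <H> <K> with FIRST {q, t, w}; in <B>→<H> <E> <E> (occurrence 1), <E> is followed by <E> with FIRST {ε, q, t, w}; in <B>→<H> <E> <E> (occurrence 1), the suffix after <E> is nullable, so FOLLOW(<E>) ⊇ FOLLOW(<B>) = {q, t, w}; in <B>→<H> <E> <E> (occurrence 2), the suffix after <E> is empty, so FOLLOW(<E>) ⊇ FOLLOW(<B>) = {q, t, w}. Thus FOLLOW(<E>) = {q, t, w}.
FOLLOW(<B>): in <E>→<B>, the suffix after <B> is empty, so FOLLOW(<B>) ⊇ FOLLOW(<E>) = {q, t, w}. Thus FOLLOW(<B>) = {q, t, w}.
FOLLOW(<H>): in <S>→<E> <H> <K>, <H> is followed by <K> with FIRST {q, t}; in <B>→<H> <E> <E>, <H> is followed by <E> <E> with FIRST {ε, q, t, w}; in <B>→<H> <E> <E>, the suffix after <H> is nullable, so FOLLOW(<H>) ⊇ FOLLOW(<B>) = {q, t, w}. Thus FOLLOW(<H>) = {q, t, w}.

{q, t, w}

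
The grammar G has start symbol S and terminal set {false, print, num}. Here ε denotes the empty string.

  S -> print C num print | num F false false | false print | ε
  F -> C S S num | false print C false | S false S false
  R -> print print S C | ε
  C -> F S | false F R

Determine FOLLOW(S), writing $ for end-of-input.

FIRST(S) = {ε, false, num, print}
FIRST(R) = {ε, print}
FIRST(F) = {false, num, print}  (via C S S num, S false S false)
FIRST(C) = {false, num, print}  (via F S)
FOLLOW(S) includes $ since S is the start symbol.
FOLLOW(S): in F->C S S num (occurrence 1), S is followed by S num with FIRST {false, num, print}; in F->C S S num (occurrence 2), S is followed by num with FIRST {num}; in F->S false S false (occurrence 1), S is followed by false S false with FIRST {false}; in F->S false S false (occurrence 2), S is followed by false with FIRST {false}; in R->print print S C, S is followed by C with FIRST {false, num, print}; in C->F S, the suffix after S is empty, so FOLLOW(S) ⊇ FOLLOW(C) = {false, num, print}. Thus FOLLOW(S) = {$, false, num, print}.
FOLLOW(F): in S->num F false false, F is followed by false false with FIRST {false}; in C->F S, F is followed by S with FIRST {ε, false, num, print}; in C->F S, the suffix after F is nullable, so FOLLOW(F) ⊇ FOLLOW(C) = {false, num, print}; in C->false F R, F is followed by R with FIRST {ε, print}; in C->false F R, the suffix after F is nullable, so FOLLOW(F) ⊇ FOLLOW(C) = {false, num, print}. Thus FOLLOW(F) = {false, num, print}.
FOLLOW(R): in C->false F R, the suffix after R is empty, so FOLLOW(R) ⊇ FOLLOW(C) = {false, num, print}. Thus FOLLOW(R) = {false, num, print}.
FOLLOW(C): in S->print C num print, C is followed by num print with FIRST {num}; in F->C S S num, C is followed by S S num with FIRST {false, num, print}; in F->false print C false, C is followed by false with FIRST {false}; in R->print print S C, the suffix after C is empty, so FOLLOW(C) ⊇ FOLLOW(R) = {false, num, print}. Thus FOLLOW(C) = {false, num, print}.

{$, false, num, print}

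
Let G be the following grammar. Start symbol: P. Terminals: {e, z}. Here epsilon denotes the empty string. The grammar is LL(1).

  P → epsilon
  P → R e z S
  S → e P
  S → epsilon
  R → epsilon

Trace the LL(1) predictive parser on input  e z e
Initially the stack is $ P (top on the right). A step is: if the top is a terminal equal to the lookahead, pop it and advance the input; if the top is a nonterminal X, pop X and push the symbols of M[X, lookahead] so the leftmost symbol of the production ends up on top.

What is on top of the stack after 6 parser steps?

step 1: stack=$ P  input=e z e $  — expand P → R e z S
step 2: stack=$ S z e R  input=e z e $  — expand R → epsilon
step 3: stack=$ S z e  input=e z e $  — match e
step 4: stack=$ S z  input=z e $  — match z
step 5: stack=$ S  input=e $  — expand S → e P
step 6: stack=$ P e  input=e $  — match e
Stack after step 6: $ P (top = P).

P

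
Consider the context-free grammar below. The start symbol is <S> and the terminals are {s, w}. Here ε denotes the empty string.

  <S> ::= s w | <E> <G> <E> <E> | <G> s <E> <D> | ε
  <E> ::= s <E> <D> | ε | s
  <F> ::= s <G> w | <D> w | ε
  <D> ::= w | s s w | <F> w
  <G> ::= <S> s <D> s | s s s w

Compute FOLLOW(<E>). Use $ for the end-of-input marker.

{$, s, w}

FIRST(<E>): from <E>::=s <E> <D> we get {s}; from <E>::=ε we get {ε}; from <E>::=s we get {s}. So FIRST(<E>) = {ε, s}.
FIRST(<S>): from <S>::=s w we get {s}; from <S>::=<E> <G> <E> <E> we get {s}; from <S>::=<G> s <E> <D> we get {s}; from <S>::=ε we get {ε}. So FIRST(<S>) = {ε, s}.
FIRST(<G>): from <G>::=<S> s <D> s we get {s}; from <G>::=s s s w we get {s}. So FIRST(<G>) = {s}.
FIRST(<F>): from <F>::=s <G> w we get {s}; from <F>::=<D> w we get {s, w}; from <F>::=ε we get {ε}. So FIRST(<F>) = {ε, s, w}.
FIRST(<D>): from <D>::=w we get {w}; from <D>::=s s w we get {s}; from <D>::=<F> w we get {s, w}. So FIRST(<D>) = {s, w}.
FOLLOW(<S>) includes $ since <S> is the start symbol.
FOLLOW(<S>): in <G>::=<S> s <D> s, <S> is followed by s <D> s with FIRST {s}. Thus FOLLOW(<S>) = {$, s}.
FOLLOW(<E>): in <S>::=<E> <G> <E> <E> (occurrence 1), <E> is followed by <G> <E> <E> with FIRST {s}; in <S>::=<E> <G> <E> <E> (occurrence 2), <E> is followed by <E> with FIRST {ε, s}; in <S>::=<E> <G> <E> <E> (occurrence 2), the suffix after <E> is nullable, so FOLLOW(<E>) ⊇ FOLLOW(<S>) = {$, s}; in <S>::=<E> <G> <E> <E> (occurrence 3), the suffix after <E> is empty, so FOLLOW(<E>) ⊇ FOLLOW(<S>) = {$, s}; in <S>::=<G> s <E> <D>, <E> is followed by <D> with FIRST {s, w}; in <E>::=s <E> <D>, <E> is followed by <D> with FIRST {s, w}. Thus FOLLOW(<E>) = {$, s, w}.
FOLLOW(<F>): in <D>::=<F> w, <F> is followed by w with FIRST {w}. Thus FOLLOW(<F>) = {w}.
FOLLOW(<D>): in <S>::=<G> s <E> <D>, the suffix after <D> is empty, so FOLLOW(<D>) ⊇ FOLLOW(<S>) = {$, s}; in <E>::=s <E> <D>, the suffix after <D> is empty, so FOLLOW(<D>) ⊇ FOLLOW(<E>) = {$, s, w}; in <F>::=<D> w, <D> is followed by w with FIRST {w}; in <G>::=<S> s <D> s, <D> is followed by s with FIRST {s}. Thus FOLLOW(<D>) = {$, s, w}.
FOLLOW(<G>): in <S>::=<E> <G> <E> <E>, <G> is followed by <E> <E> with FIRST {ε, s}; in <S>::=<E> <G> <E> <E>, the suffix after <G> is nullable, so FOLLOW(<G>) ⊇ FOLLOW(<S>) = {$, s}; in <S>::=<G> s <E> <D>, <G> is followed by s <E> <D> with FIRST {s}; in <F>::=s <G> w, <G> is followed by w with FIRST {w}. Thus FOLLOW(<G>) = {$, s, w}.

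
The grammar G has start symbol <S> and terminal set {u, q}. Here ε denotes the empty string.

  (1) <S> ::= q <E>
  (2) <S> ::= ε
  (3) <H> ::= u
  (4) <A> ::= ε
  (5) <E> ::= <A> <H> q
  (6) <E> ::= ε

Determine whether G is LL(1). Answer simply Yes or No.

Yes

FIRST(<S>) = {ε, q}
FIRST(<H>) = {u}
FIRST(<A>) = {ε}
FIRST(<E>) = {ε, u}
FOLLOW(<S>) = {$}
FOLLOW(<H>) = {q}
FOLLOW(<A>) = {u}
FOLLOW(<E>) = {$}
Each cell of M receives at most one production.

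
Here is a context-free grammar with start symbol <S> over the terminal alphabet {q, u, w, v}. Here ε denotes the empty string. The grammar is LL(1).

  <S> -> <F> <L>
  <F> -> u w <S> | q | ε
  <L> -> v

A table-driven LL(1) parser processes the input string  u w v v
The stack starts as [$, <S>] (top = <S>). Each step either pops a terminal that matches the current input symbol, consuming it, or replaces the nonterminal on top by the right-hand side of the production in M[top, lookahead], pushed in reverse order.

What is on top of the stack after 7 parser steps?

     Stack          Input      Action
  1  $ <S>          u w v v $  expand <S> -> <F> <L>
  2  $ <L> <F>      u w v v $  expand <F> -> u w <S>
  3  $ <L> <S> w u  u w v v $  match u
  4  $ <L> <S> w    w v v $    match w
  5  $ <L> <S>      v v $      expand <S> -> <F> <L>
  6  $ <L> <L> <F>  v v $      expand <F> -> ε
  7  $ <L> <L>      v v $      expand <L> -> v
Stack after step 7: $ <L> v (top = v).

v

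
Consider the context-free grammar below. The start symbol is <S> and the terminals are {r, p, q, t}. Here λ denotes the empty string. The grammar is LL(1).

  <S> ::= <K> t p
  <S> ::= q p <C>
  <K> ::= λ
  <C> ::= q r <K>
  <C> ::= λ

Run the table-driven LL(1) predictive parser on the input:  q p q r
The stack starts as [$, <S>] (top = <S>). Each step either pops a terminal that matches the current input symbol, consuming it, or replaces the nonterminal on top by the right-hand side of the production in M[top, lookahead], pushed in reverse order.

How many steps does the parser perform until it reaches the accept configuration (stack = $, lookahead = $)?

     Stack      Input      Action
  1  $ <S>      q p q r $  expand <S> ::= q p <C>
  2  $ <C> p q  q p q r $  match q
  3  $ <C> p    p q r $    match p
  4  $ <C>      q r $      expand <C> ::= q r <K>
  5  $ <K> r q  q r $      match q
  6  $ <K> r    r $        match r
  7  $ <K>      $          expand <K> ::= λ
Accept reached after 7 steps.

7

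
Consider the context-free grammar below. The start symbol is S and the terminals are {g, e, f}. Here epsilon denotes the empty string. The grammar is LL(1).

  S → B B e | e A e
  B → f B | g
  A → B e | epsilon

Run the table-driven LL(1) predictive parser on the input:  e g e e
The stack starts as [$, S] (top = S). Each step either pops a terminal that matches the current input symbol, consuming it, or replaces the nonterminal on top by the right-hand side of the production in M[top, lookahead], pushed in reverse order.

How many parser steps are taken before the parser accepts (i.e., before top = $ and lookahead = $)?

     Stack    Input      Action
  1  $ S      e g e e $  expand S → e A e
  2  $ e A e  e g e e $  match e
  3  $ e A    g e e $    expand A → B e
  4  $ e e B  g e e $    expand B → g
  5  $ e e g  g e e $    match g
  6  $ e e    e e $      match e
  7  $ e      e $        match e
Accept reached after 7 steps.

7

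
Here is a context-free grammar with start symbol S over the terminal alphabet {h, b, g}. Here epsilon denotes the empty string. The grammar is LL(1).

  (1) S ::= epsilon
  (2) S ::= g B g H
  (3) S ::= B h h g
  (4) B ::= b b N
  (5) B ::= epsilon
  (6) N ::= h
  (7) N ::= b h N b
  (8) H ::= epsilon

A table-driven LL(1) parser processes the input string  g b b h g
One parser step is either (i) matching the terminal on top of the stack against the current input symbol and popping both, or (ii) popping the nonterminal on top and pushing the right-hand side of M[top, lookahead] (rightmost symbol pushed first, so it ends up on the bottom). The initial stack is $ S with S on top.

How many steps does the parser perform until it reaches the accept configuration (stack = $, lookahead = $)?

     Stack        Input        Action
  1  $ S          g b b h g $  expand S ::= g B g H
  2  $ H g B g    g b b h g $  match g
  3  $ H g B      b b h g $    expand B ::= b b N
  4  $ H g N b b  b b h g $    match b
  5  $ H g N b    b h g $      match b
  6  $ H g N      h g $        expand N ::= h
  7  $ H g h      h g $        match h
  8  $ H g        g $          match g
  9  $ H          $            expand H ::= epsilon
Accept reached after 9 steps.

9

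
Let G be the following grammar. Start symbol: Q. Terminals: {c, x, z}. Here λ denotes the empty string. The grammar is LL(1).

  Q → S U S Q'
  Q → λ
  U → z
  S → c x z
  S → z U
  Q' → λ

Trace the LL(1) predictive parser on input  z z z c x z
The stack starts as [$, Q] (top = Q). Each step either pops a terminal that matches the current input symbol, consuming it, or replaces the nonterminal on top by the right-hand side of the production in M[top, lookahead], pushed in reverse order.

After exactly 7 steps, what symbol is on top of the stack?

     Stack         Input          Action
  1  $ Q           z z z c x z $  expand Q → S U S Q'
  2  $ Q' S U S    z z z c x z $  expand S → z U
  3  $ Q' S U U z  z z z c x z $  match z
  4  $ Q' S U U    z z c x z $    expand U → z
  5  $ Q' S U z    z z c x z $    match z
  6  $ Q' S U      z c x z $      expand U → z
  7  $ Q' S z      z c x z $      match z
Stack after step 7: $ Q' S (top = S).

S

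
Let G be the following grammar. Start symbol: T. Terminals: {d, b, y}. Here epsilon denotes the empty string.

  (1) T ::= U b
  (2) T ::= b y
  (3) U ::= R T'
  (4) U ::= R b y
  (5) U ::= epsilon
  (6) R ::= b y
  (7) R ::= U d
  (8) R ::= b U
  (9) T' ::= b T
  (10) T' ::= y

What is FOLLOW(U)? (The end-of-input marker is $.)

FIRST(T') = {b, y}
FIRST(T) = {b, d}  (via U b)
FIRST(U) = {epsilon, b, d}  (via R T', R b y)
FIRST(R) = {b, d}  (via U d)
FOLLOW(T) includes $ since T is the start symbol.
FOLLOW(R): in U::=R T', R is followed by T' with FIRST {b, y}; in U::=R b y, R is followed by b y with FIRST {b}. Thus FOLLOW(R) = {b, y}.
FOLLOW(U): in T::=U b, U is followed by b with FIRST {b}; in R::=U d, U is followed by d with FIRST {d}; in R::=b U, the suffix after U is empty, so FOLLOW(U) ⊇ FOLLOW(R) = {b, y}. Thus FOLLOW(U) = {b, d, y}.
FOLLOW(T'): in U::=R T', the suffix after T' is empty, so FOLLOW(T') ⊇ FOLLOW(U) = {b, d, y}. Thus FOLLOW(T') = {b, d, y}.
FOLLOW(T): in T'::=b T, the suffix after T is empty, so FOLLOW(T) ⊇ FOLLOW(T') = {b, d, y}. Thus FOLLOW(T) = {$, b, d, y}.

{b, d, y}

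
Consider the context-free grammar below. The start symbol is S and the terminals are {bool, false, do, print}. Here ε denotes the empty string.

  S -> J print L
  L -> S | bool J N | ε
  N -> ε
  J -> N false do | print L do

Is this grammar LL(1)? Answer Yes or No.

Yes

FIRST(S) = {false, print}
FIRST(L) = {ε, bool, false, print}
FIRST(N) = {ε}
FIRST(J) = {false, print}
FOLLOW(S) = {$, do}
FOLLOW(L) = {$, do}
FOLLOW(N) = {$, do, false}
FOLLOW(J) = {$, do, print}
Each cell of M receives at most one production.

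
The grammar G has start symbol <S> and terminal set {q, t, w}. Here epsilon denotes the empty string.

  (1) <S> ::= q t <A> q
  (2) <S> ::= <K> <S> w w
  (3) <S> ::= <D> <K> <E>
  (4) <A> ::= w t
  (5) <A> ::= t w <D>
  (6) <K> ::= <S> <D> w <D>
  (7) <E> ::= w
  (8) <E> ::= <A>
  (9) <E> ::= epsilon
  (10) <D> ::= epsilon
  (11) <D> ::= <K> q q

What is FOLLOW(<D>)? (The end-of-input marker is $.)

{$, q, t, w}

FIRST(<A>) = {t, w}
FIRST(<E>) = {epsilon, t, w}  (via <A>)
FIRST(<S>) = {q}  (via <K> <S> w w, <D> <K> <E>)
FIRST(<K>) = {q}  (via <S> <D> w <D>)
FIRST(<D>) = {epsilon, q}  (via <K> q q)
FOLLOW(<S>) includes $ since <S> is the start symbol.
FOLLOW(<S>): in <S>::=<K> <S> w w, <S> is followed by w w with FIRST {w}; in <K>::=<S> <D> w <D>, <S> is followed by <D> w <D> with FIRST {q, w}. Thus FOLLOW(<S>) = {$, q, w}.
FOLLOW(<K>): in <S>::=<K> <S> w w, <K> is followed by <S> w w with FIRST {q}; in <S>::=<D> <K> <E>, <K> is followed by <E> with FIRST {epsilon, t, w}; in <S>::=<D> <K> <E>, the suffix after <K> is nullable, so FOLLOW(<K>) ⊇ FOLLOW(<S>) = {$, q, w}; in <D>::=<K> q q, <K> is followed by q q with FIRST {q}. Thus FOLLOW(<K>) = {$, q, t, w}.
FOLLOW(<E>): in <S>::=<D> <K> <E>, the suffix after <E> is empty, so FOLLOW(<E>) ⊇ FOLLOW(<S>) = {$, q, w}. Thus FOLLOW(<E>) = {$, q, w}.
FOLLOW(<A>): in <S>::=q t <A> q, <A> is followed by q with FIRST {q}; in <E>::=<A>, the suffix after <A> is empty, so FOLLOW(<A>) ⊇ FOLLOW(<E>) = {$, q, w}. Thus FOLLOW(<A>) = {$, q, w}.
FOLLOW(<D>): in <S>::=<D> <K> <E>, <D> is followed by <K> <E> with FIRST {q}; in <A>::=t w <D>, the suffix after <D> is empty, so FOLLOW(<D>) ⊇ FOLLOW(<A>) = {$, q, w}; in <K>::=<S> <D> w <D> (occurrence 1), <D> is followed by w <D> with FIRST {w}; in <K>::=<S> <D> w <D> (occurrence 2), the suffix after <D> is empty, so FOLLOW(<D>) ⊇ FOLLOW(<K>) = {$, q, t, w}. Thus FOLLOW(<D>) = {$, q, t, w}.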